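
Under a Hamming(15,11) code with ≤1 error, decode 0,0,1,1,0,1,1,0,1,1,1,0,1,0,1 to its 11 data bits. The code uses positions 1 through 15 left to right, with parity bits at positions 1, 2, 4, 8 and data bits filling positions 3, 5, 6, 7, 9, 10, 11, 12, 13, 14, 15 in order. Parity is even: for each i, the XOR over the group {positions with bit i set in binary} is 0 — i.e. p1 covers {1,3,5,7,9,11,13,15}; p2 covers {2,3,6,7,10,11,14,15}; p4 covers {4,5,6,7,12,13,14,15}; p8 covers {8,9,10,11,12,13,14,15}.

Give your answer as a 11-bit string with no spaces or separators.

10111111101

s1 (pos 1,3,5,7,9,11,13,15): 0⊕1⊕0⊕1⊕1⊕1⊕1⊕1 = 0
s2 (pos 2,3,6,7,10,11,14,15): 0⊕1⊕1⊕1⊕1⊕1⊕0⊕1 = 0
s4 (pos 4,5,6,7,12,13,14,15): 1⊕0⊕1⊕1⊕0⊕1⊕0⊕1 = 1
s8 (pos 8,9,10,11,12,13,14,15): 0⊕1⊕1⊕1⊕0⊕1⊕0⊕1 = 1
Syndrome s8…s1 = 1100 → error at position 12.
Flip position 12: 001101101110101 → 001101101111101
Read data bits from positions 3,5,6,7,9,10,11,12,13,14,15: 10111111101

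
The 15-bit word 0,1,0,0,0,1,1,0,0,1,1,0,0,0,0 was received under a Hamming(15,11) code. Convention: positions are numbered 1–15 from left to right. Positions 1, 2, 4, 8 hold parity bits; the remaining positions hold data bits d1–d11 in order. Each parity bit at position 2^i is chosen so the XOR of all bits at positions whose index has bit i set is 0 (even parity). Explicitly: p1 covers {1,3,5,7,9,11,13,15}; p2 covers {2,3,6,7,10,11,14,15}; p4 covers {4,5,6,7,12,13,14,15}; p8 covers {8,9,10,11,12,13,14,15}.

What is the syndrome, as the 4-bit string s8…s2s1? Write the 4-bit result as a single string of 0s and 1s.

0010

s1 (pos 1,3,5,7,9,11,13,15): 0⊕0⊕0⊕1⊕0⊕1⊕0⊕0 = 0
s2 (pos 2,3,6,7,10,11,14,15): 1⊕0⊕1⊕1⊕1⊕1⊕0⊕0 = 1
s4 (pos 4,5,6,7,12,13,14,15): 0⊕0⊕1⊕1⊕0⊕0⊕0⊕0 = 0
s8 (pos 8,9,10,11,12,13,14,15): 0⊕0⊕1⊕1⊕0⊕0⊕0⊕0 = 0
Syndrome s8…s1 = 0010 → error at position 2.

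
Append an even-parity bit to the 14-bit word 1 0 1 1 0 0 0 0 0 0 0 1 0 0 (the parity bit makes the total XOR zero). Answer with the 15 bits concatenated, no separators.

XOR of the 14 data bits: 1⊕0⊕1⊕1⊕0⊕0⊕0⊕0⊕0⊕0⊕0⊕1⊕0⊕0 = 0
Parity bit = 0 (so all 15 bits XOR to 0).

101100000001000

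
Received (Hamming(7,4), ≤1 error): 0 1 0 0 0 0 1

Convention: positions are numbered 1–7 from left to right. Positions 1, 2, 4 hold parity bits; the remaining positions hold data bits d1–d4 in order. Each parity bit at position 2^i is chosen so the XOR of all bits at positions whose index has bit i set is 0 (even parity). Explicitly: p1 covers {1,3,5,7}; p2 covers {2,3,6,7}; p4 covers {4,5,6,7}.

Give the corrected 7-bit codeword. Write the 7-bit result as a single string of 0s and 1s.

s1 (pos 1,3,5,7): 0⊕0⊕0⊕1 = 1
s2 (pos 2,3,6,7): 1⊕0⊕0⊕1 = 0
s4 (pos 4,5,6,7): 0⊕0⊕0⊕1 = 1
Syndrome s4…s1 = 101 → error at position 5.
Flip position 5: 0100001 → 0100101

0100101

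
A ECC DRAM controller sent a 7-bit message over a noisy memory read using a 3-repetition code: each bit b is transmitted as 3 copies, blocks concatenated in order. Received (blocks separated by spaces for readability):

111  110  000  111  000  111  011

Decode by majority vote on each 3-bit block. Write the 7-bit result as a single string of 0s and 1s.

1101011

Block 1 (111): 3 ones → 1
Block 2 (110): 2 ones → 1
Block 3 (000): 0 ones → 0
Block 4 (111): 3 ones → 1
Block 5 (000): 0 ones → 0
Block 6 (111): 3 ones → 1
Block 7 (011): 2 ones → 1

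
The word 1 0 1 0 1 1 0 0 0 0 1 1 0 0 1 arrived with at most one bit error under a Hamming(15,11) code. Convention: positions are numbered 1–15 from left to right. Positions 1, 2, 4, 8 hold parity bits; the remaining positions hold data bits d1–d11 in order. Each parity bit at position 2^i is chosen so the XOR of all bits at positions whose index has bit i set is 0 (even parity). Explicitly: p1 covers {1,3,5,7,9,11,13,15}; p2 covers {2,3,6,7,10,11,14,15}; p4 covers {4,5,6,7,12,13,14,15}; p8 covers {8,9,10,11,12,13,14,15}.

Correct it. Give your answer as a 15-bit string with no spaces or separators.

101011001011001

s1 (pos 1,3,5,7,9,11,13,15): 1⊕1⊕1⊕0⊕0⊕1⊕0⊕1 = 1
s2 (pos 2,3,6,7,10,11,14,15): 0⊕1⊕1⊕0⊕0⊕1⊕0⊕1 = 0
s4 (pos 4,5,6,7,12,13,14,15): 0⊕1⊕1⊕0⊕1⊕0⊕0⊕1 = 0
s8 (pos 8,9,10,11,12,13,14,15): 0⊕0⊕0⊕1⊕1⊕0⊕0⊕1 = 1
Syndrome s8…s1 = 1001 → error at position 9.
Flip position 9: 101011000011001 → 101011001011001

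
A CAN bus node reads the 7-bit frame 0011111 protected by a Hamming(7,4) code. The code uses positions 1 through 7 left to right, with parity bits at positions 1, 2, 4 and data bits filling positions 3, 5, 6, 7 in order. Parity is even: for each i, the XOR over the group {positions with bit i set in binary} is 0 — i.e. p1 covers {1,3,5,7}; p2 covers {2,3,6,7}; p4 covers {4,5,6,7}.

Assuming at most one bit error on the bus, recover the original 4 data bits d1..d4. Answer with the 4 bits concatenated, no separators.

s1 (pos 1,3,5,7): 0⊕1⊕1⊕1 = 1
s2 (pos 2,3,6,7): 0⊕1⊕1⊕1 = 1
s4 (pos 4,5,6,7): 1⊕1⊕1⊕1 = 0
Syndrome s4…s1 = 011 → error at position 3.
Flip position 3: 0011111 → 0001111
Read data bits from positions 3,5,6,7: 0111

0111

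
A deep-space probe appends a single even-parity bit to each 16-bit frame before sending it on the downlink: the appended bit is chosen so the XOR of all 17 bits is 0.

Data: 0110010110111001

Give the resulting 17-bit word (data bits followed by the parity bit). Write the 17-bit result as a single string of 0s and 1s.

XOR of the 16 data bits: 0⊕1⊕1⊕0⊕0⊕1⊕0⊕1⊕1⊕0⊕1⊕1⊕1⊕0⊕0⊕1 = 1
Parity bit = 1 (so all 17 bits XOR to 0).

01100101101110011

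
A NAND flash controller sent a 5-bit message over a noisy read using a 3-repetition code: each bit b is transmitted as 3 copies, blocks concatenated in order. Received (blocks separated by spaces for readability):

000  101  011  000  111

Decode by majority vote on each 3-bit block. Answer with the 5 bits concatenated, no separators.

01101

Block 1 (000): 0 ones → 0
Block 2 (101): 2 ones → 1
Block 3 (011): 2 ones → 1
Block 4 (000): 0 ones → 0
Block 5 (111): 3 ones → 1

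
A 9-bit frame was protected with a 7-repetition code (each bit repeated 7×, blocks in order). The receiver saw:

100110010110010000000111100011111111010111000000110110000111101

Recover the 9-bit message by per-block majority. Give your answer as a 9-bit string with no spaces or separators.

Block 1 (1001100): 3 ones → 0
Block 2 (1011001): 4 ones → 1
Block 3 (0000000): 0 ones → 0
Block 4 (1111000): 4 ones → 1
Block 5 (1111111): 7 ones → 1
Block 6 (1010111): 5 ones → 1
Block 7 (0000001): 1 one → 0
Block 8 (1011000): 3 ones → 0
Block 9 (0111101): 5 ones → 1

010111001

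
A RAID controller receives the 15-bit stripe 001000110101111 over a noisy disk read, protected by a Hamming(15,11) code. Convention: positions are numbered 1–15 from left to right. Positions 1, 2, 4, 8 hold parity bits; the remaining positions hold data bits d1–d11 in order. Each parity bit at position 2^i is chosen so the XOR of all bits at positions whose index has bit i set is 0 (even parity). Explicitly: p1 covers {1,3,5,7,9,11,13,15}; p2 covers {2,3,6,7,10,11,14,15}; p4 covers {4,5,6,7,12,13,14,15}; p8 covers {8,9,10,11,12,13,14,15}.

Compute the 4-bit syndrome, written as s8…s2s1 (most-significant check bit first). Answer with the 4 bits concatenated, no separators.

0110

s1 (pos 1,3,5,7,9,11,13,15): 0⊕1⊕0⊕1⊕0⊕0⊕1⊕1 = 0
s2 (pos 2,3,6,7,10,11,14,15): 0⊕1⊕0⊕1⊕1⊕0⊕1⊕1 = 1
s4 (pos 4,5,6,7,12,13,14,15): 0⊕0⊕0⊕1⊕1⊕1⊕1⊕1 = 1
s8 (pos 8,9,10,11,12,13,14,15): 1⊕0⊕1⊕0⊕1⊕1⊕1⊕1 = 0
Syndrome s8…s1 = 0110 → error at position 6.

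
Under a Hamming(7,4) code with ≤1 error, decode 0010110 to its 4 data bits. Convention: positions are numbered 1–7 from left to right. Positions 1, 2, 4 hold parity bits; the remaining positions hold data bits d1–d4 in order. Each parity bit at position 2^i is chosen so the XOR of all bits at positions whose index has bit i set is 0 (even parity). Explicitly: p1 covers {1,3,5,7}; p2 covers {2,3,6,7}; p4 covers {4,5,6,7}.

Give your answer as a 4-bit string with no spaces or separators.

1110

s1 (pos 1,3,5,7): 0⊕1⊕1⊕0 = 0
s2 (pos 2,3,6,7): 0⊕1⊕1⊕0 = 0
s4 (pos 4,5,6,7): 0⊕1⊕1⊕0 = 0
Syndrome s4…s1 = 000 → no error.
Read data bits from positions 3,5,6,7: 1110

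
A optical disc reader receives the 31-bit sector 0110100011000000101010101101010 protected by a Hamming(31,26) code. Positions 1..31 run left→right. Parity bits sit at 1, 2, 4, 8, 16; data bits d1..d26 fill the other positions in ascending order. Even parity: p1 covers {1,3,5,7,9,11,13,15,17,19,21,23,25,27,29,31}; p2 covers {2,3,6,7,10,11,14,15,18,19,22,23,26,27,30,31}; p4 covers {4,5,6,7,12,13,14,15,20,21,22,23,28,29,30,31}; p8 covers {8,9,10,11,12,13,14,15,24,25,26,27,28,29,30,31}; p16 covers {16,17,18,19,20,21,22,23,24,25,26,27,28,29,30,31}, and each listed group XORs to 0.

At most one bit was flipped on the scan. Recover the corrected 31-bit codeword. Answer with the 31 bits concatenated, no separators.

s1 (pos 1,3,5,7,9,11,13,15,17,19,21,23,25,27,29,31): 0⊕1⊕1⊕0⊕1⊕0⊕0⊕0⊕1⊕1⊕1⊕1⊕1⊕0⊕0⊕0 = 0
s2 (pos 2,3,6,7,10,11,14,15,18,19,22,23,26,27,30,31): 1⊕1⊕0⊕0⊕1⊕0⊕0⊕0⊕0⊕1⊕0⊕1⊕1⊕0⊕1⊕0 = 1
s4 (pos 4,5,6,7,12,13,14,15,20,21,22,23,28,29,30,31): 0⊕1⊕0⊕0⊕0⊕0⊕0⊕0⊕0⊕1⊕0⊕1⊕1⊕0⊕1⊕0 = 1
s8 (pos 8,9,10,11,12,13,14,15,24,25,26,27,28,29,30,31): 0⊕1⊕1⊕0⊕0⊕0⊕0⊕0⊕0⊕1⊕1⊕0⊕1⊕0⊕1⊕0 = 0
s16 (pos 16,17,18,19,20,21,22,23,24,25,26,27,28,29,30,31): 0⊕1⊕0⊕1⊕0⊕1⊕0⊕1⊕0⊕1⊕1⊕0⊕1⊕0⊕1⊕0 = 0
Syndrome s16…s1 = 00110 → error at position 6.
Flip position 6: 0110100011000000101010101101010 → 0110110011000000101010101101010

0110110011000000101010101101010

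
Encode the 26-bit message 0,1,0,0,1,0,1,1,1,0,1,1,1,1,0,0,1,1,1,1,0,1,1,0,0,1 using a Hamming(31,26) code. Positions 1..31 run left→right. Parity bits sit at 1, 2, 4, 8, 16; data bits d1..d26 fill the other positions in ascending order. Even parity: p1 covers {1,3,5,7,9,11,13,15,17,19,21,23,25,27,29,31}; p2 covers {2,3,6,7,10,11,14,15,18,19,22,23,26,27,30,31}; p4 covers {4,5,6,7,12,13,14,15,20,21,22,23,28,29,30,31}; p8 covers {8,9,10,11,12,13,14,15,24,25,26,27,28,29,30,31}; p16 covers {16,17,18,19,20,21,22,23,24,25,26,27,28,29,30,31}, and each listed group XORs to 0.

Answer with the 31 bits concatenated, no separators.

1000100010111010111001111011001

Place data at non-parity positions: p1 p2 0 p4 1 0 0 p8 1 0 1 1 1 0 1 p16 1 1 1 0 0 1 1 1 1 0 1 1 0 0 1
p1 (pos 1,3,5,7,9,11,13,15,17,19,21,23,25,27,29,31): XOR of data positions = 0⊕1⊕0⊕1⊕1⊕1⊕1⊕1⊕1⊕0⊕1⊕1⊕1⊕0⊕1 = 1
p2 (pos 2,3,6,7,10,11,14,15,18,19,22,23,26,27,30,31): XOR of data positions = 0⊕0⊕0⊕0⊕1⊕0⊕1⊕1⊕1⊕1⊕1⊕0⊕1⊕0⊕1 = 0
p4 (pos 4,5,6,7,12,13,14,15,20,21,22,23,28,29,30,31): XOR of data positions = 1⊕0⊕0⊕1⊕1⊕0⊕1⊕0⊕0⊕1⊕1⊕1⊕0⊕0⊕1 = 0
p8 (pos 8,9,10,11,12,13,14,15,24,25,26,27,28,29,30,31): XOR of data positions = 1⊕0⊕1⊕1⊕1⊕0⊕1⊕1⊕1⊕0⊕1⊕1⊕0⊕0⊕1 = 0
p16 (pos 16,17,18,19,20,21,22,23,24,25,26,27,28,29,30,31): XOR of data positions = 1⊕1⊕1⊕0⊕0⊕1⊕1⊕1⊕1⊕0⊕1⊕1⊕0⊕0⊕1 = 0
Codeword: 1000100010111010111001111011001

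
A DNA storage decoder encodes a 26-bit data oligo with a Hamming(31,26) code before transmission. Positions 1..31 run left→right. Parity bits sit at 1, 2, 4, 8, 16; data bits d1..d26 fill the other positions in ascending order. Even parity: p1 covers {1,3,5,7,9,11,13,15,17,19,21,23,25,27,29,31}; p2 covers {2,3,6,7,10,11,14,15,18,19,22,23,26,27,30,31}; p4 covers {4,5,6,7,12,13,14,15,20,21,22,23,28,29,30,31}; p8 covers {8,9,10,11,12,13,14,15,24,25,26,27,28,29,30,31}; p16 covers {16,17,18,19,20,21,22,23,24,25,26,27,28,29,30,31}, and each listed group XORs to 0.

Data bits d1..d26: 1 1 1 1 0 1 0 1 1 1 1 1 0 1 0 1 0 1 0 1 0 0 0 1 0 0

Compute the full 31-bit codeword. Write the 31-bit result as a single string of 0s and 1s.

1010111101011110101010101000100

Place data at non-parity positions: p1 p2 1 p4 1 1 1 p8 0 1 0 1 1 1 1 p16 1 0 1 0 1 0 1 0 1 0 0 0 1 0 0
p1 (pos 1,3,5,7,9,11,13,15,17,19,21,23,25,27,29,31): XOR of data positions = 1⊕1⊕1⊕0⊕0⊕1⊕1⊕1⊕1⊕1⊕1⊕1⊕0⊕1⊕0 = 1
p2 (pos 2,3,6,7,10,11,14,15,18,19,22,23,26,27,30,31): XOR of data positions = 1⊕1⊕1⊕1⊕0⊕1⊕1⊕0⊕1⊕0⊕1⊕0⊕0⊕0⊕0 = 0
p4 (pos 4,5,6,7,12,13,14,15,20,21,22,23,28,29,30,31): XOR of data positions = 1⊕1⊕1⊕1⊕1⊕1⊕1⊕0⊕1⊕0⊕1⊕0⊕1⊕0⊕0 = 0
p8 (pos 8,9,10,11,12,13,14,15,24,25,26,27,28,29,30,31): XOR of data positions = 0⊕1⊕0⊕1⊕1⊕1⊕1⊕0⊕1⊕0⊕0⊕0⊕1⊕0⊕0 = 1
p16 (pos 16,17,18,19,20,21,22,23,24,25,26,27,28,29,30,31): XOR of data positions = 1⊕0⊕1⊕0⊕1⊕0⊕1⊕0⊕1⊕0⊕0⊕0⊕1⊕0⊕0 = 0
Codeword: 1010111101011110101010101000100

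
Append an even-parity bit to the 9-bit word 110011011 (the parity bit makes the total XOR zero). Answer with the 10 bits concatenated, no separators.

1100110110

XOR of the 9 data bits: 1⊕1⊕0⊕0⊕1⊕1⊕0⊕1⊕1 = 0
Parity bit = 0 (so all 10 bits XOR to 0).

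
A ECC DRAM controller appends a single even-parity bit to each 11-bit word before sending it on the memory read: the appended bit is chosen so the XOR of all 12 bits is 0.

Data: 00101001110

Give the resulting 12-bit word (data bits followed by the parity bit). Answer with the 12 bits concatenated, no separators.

XOR of the 11 data bits: 0⊕0⊕1⊕0⊕1⊕0⊕0⊕1⊕1⊕1⊕0 = 1
Parity bit = 1 (so all 12 bits XOR to 0).

001010011101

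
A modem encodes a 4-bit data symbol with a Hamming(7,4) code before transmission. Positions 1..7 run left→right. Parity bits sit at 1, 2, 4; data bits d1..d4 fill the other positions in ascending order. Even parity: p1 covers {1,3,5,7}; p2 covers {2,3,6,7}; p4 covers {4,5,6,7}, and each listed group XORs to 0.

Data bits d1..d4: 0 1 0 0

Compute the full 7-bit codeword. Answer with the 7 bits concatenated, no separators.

Place data at non-parity positions: p1 p2 0 p4 1 0 0
p1 (pos 1,3,5,7): XOR of data positions = 0⊕1⊕0 = 1
p2 (pos 2,3,6,7): XOR of data positions = 0⊕0⊕0 = 0
p4 (pos 4,5,6,7): XOR of data positions = 1⊕0⊕0 = 1
Codeword: 1001100

1001100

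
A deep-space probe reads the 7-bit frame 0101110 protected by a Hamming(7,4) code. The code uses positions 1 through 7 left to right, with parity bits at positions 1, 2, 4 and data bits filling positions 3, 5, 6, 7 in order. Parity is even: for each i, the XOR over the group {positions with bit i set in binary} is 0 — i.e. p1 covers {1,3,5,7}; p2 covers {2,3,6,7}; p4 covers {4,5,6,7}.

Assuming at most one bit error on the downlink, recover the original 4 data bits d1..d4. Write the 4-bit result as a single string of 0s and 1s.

s1 (pos 1,3,5,7): 0⊕0⊕1⊕0 = 1
s2 (pos 2,3,6,7): 1⊕0⊕1⊕0 = 0
s4 (pos 4,5,6,7): 1⊕1⊕1⊕0 = 1
Syndrome s4…s1 = 101 → error at position 5.
Flip position 5: 0101110 → 0101010
Read data bits from positions 3,5,6,7: 0010

0010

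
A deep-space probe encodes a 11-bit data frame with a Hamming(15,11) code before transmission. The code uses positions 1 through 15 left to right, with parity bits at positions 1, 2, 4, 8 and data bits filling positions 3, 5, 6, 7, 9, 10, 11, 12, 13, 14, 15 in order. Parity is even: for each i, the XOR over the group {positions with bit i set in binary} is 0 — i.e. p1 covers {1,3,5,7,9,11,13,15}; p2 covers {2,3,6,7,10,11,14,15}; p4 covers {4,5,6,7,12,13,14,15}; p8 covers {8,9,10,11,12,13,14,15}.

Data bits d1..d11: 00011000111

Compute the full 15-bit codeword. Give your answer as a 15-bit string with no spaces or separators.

Place data at non-parity positions: p1 p2 0 p4 0 0 1 p8 1 0 0 0 1 1 1
p1 (pos 1,3,5,7,9,11,13,15): XOR of data positions = 0⊕0⊕1⊕1⊕0⊕1⊕1 = 0
p2 (pos 2,3,6,7,10,11,14,15): XOR of data positions = 0⊕0⊕1⊕0⊕0⊕1⊕1 = 1
p4 (pos 4,5,6,7,12,13,14,15): XOR of data positions = 0⊕0⊕1⊕0⊕1⊕1⊕1 = 0
p8 (pos 8,9,10,11,12,13,14,15): XOR of data positions = 1⊕0⊕0⊕0⊕1⊕1⊕1 = 0
Codeword: 010000101000111

010000101000111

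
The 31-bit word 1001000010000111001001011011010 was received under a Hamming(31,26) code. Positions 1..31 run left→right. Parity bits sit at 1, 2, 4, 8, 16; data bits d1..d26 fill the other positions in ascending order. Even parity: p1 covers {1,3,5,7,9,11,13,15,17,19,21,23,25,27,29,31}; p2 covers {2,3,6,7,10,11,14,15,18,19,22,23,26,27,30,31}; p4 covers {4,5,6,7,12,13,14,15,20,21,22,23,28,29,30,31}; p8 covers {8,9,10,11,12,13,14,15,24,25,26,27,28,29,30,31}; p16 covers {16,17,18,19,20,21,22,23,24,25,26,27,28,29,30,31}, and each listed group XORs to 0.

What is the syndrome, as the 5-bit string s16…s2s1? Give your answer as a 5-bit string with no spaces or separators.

s1 (pos 1,3,5,7,9,11,13,15,17,19,21,23,25,27,29,31): 1⊕0⊕0⊕0⊕1⊕0⊕0⊕1⊕0⊕1⊕0⊕0⊕1⊕1⊕0⊕0 = 0
s2 (pos 2,3,6,7,10,11,14,15,18,19,22,23,26,27,30,31): 0⊕0⊕0⊕0⊕0⊕0⊕1⊕1⊕0⊕1⊕1⊕0⊕0⊕1⊕1⊕0 = 0
s4 (pos 4,5,6,7,12,13,14,15,20,21,22,23,28,29,30,31): 1⊕0⊕0⊕0⊕0⊕0⊕1⊕1⊕0⊕0⊕1⊕0⊕1⊕0⊕1⊕0 = 0
s8 (pos 8,9,10,11,12,13,14,15,24,25,26,27,28,29,30,31): 0⊕1⊕0⊕0⊕0⊕0⊕1⊕1⊕1⊕1⊕0⊕1⊕1⊕0⊕1⊕0 = 0
s16 (pos 16,17,18,19,20,21,22,23,24,25,26,27,28,29,30,31): 1⊕0⊕0⊕1⊕0⊕0⊕1⊕0⊕1⊕1⊕0⊕1⊕1⊕0⊕1⊕0 = 0
Syndrome s16…s1 = 00000 → no error.

00000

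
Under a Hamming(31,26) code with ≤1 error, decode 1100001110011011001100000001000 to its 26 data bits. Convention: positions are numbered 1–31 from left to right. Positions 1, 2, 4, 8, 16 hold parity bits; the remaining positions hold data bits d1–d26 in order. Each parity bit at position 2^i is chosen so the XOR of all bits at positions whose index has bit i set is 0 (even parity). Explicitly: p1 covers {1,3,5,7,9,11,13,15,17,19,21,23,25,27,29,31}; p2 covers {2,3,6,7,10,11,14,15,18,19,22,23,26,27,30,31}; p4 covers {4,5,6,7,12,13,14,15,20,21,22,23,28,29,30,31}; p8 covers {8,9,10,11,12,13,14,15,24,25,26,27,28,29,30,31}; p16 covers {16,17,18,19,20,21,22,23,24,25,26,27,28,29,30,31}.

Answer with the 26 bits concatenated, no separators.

00011001101001100000001000

s1 (pos 1,3,5,7,9,11,13,15,17,19,21,23,25,27,29,31): 1⊕0⊕0⊕1⊕1⊕0⊕1⊕1⊕0⊕1⊕0⊕0⊕0⊕0⊕0⊕0 = 0
s2 (pos 2,3,6,7,10,11,14,15,18,19,22,23,26,27,30,31): 1⊕0⊕0⊕1⊕0⊕0⊕0⊕1⊕0⊕1⊕0⊕0⊕0⊕0⊕0⊕0 = 0
s4 (pos 4,5,6,7,12,13,14,15,20,21,22,23,28,29,30,31): 0⊕0⊕0⊕1⊕1⊕1⊕0⊕1⊕1⊕0⊕0⊕0⊕1⊕0⊕0⊕0 = 0
s8 (pos 8,9,10,11,12,13,14,15,24,25,26,27,28,29,30,31): 1⊕1⊕0⊕0⊕1⊕1⊕0⊕1⊕0⊕0⊕0⊕0⊕1⊕0⊕0⊕0 = 0
s16 (pos 16,17,18,19,20,21,22,23,24,25,26,27,28,29,30,31): 1⊕0⊕0⊕1⊕1⊕0⊕0⊕0⊕0⊕0⊕0⊕0⊕1⊕0⊕0⊕0 = 0
Syndrome s16…s1 = 00000 → no error.
Read data bits from positions 3,5,6,7,9,10,11,12,13,14,15,17,18,19,20,21,22,23,24,25,26,27,28,29,30,31: 00011001101001100000001000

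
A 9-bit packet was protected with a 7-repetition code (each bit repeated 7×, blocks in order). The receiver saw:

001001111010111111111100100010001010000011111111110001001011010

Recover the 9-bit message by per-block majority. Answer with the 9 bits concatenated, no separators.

011000101

Block 1 (0010011): 3 ones → 0
Block 2 (1101011): 5 ones → 1
Block 3 (1111111): 7 ones → 1
Block 4 (1001000): 2 ones → 0
Block 5 (1000101): 3 ones → 0
Block 6 (0000011): 2 ones → 0
Block 7 (1111111): 7 ones → 1
Block 8 (1000100): 2 ones → 0
Block 9 (1011010): 4 ones → 1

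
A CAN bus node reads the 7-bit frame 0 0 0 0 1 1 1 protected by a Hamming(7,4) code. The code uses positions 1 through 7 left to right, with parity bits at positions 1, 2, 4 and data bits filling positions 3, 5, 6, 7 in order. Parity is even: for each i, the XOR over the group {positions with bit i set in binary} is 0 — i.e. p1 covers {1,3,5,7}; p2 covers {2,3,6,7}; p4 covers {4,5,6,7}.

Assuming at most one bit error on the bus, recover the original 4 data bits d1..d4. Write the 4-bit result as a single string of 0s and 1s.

0111

s1 (pos 1,3,5,7): 0⊕0⊕1⊕1 = 0
s2 (pos 2,3,6,7): 0⊕0⊕1⊕1 = 0
s4 (pos 4,5,6,7): 0⊕1⊕1⊕1 = 1
Syndrome s4…s1 = 100 → error at position 4.
Flip position 4: 0000111 → 0001111
Read data bits from positions 3,5,6,7: 0111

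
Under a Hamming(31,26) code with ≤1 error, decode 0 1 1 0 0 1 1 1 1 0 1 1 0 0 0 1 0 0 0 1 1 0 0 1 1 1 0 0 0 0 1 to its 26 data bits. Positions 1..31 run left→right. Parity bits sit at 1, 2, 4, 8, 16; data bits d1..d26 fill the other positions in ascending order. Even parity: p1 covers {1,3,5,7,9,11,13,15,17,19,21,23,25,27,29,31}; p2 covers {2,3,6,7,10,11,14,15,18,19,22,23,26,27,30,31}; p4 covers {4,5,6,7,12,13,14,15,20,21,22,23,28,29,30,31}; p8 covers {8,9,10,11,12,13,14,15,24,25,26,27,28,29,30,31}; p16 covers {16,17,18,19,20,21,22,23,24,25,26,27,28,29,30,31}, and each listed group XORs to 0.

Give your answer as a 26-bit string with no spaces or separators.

10111011000001110011100001

s1 (pos 1,3,5,7,9,11,13,15,17,19,21,23,25,27,29,31): 0⊕1⊕0⊕1⊕1⊕1⊕0⊕0⊕0⊕0⊕1⊕0⊕1⊕0⊕0⊕1 = 1
s2 (pos 2,3,6,7,10,11,14,15,18,19,22,23,26,27,30,31): 1⊕1⊕1⊕1⊕0⊕1⊕0⊕0⊕0⊕0⊕0⊕0⊕1⊕0⊕0⊕1 = 1
s4 (pos 4,5,6,7,12,13,14,15,20,21,22,23,28,29,30,31): 0⊕0⊕1⊕1⊕1⊕0⊕0⊕0⊕1⊕1⊕0⊕0⊕0⊕0⊕0⊕1 = 0
s8 (pos 8,9,10,11,12,13,14,15,24,25,26,27,28,29,30,31): 1⊕1⊕0⊕1⊕1⊕0⊕0⊕0⊕1⊕1⊕1⊕0⊕0⊕0⊕0⊕1 = 0
s16 (pos 16,17,18,19,20,21,22,23,24,25,26,27,28,29,30,31): 1⊕0⊕0⊕0⊕1⊕1⊕0⊕0⊕1⊕1⊕1⊕0⊕0⊕0⊕0⊕1 = 1
Syndrome s16…s1 = 10011 → error at position 19.
Flip position 19: 0110011110110001000110011100001 → 0110011110110001001110011100001
Read data bits from positions 3,5,6,7,9,10,11,12,13,14,15,17,18,19,20,21,22,23,24,25,26,27,28,29,30,31: 10111011000001110011100001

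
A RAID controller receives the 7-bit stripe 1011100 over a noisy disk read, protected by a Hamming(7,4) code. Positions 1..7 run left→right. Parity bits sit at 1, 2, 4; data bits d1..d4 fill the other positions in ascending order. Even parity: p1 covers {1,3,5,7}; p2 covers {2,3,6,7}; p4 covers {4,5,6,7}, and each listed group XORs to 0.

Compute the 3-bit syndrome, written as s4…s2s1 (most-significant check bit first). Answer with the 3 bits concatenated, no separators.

011

s1 (pos 1,3,5,7): 1⊕1⊕1⊕0 = 1
s2 (pos 2,3,6,7): 0⊕1⊕0⊕0 = 1
s4 (pos 4,5,6,7): 1⊕1⊕0⊕0 = 0
Syndrome s4…s1 = 011 → error at position 3.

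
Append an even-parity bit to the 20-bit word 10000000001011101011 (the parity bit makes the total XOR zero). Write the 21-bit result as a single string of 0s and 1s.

XOR of the 20 data bits: 1⊕0⊕0⊕0⊕0⊕0⊕0⊕0⊕0⊕0⊕1⊕0⊕1⊕1⊕1⊕0⊕1⊕0⊕1⊕1 = 0
Parity bit = 0 (so all 21 bits XOR to 0).

100000000010111010110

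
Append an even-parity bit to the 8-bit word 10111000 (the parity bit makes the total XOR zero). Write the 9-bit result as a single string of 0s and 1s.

101110000

XOR of the 8 data bits: 1⊕0⊕1⊕1⊕1⊕0⊕0⊕0 = 0
Parity bit = 0 (so all 9 bits XOR to 0).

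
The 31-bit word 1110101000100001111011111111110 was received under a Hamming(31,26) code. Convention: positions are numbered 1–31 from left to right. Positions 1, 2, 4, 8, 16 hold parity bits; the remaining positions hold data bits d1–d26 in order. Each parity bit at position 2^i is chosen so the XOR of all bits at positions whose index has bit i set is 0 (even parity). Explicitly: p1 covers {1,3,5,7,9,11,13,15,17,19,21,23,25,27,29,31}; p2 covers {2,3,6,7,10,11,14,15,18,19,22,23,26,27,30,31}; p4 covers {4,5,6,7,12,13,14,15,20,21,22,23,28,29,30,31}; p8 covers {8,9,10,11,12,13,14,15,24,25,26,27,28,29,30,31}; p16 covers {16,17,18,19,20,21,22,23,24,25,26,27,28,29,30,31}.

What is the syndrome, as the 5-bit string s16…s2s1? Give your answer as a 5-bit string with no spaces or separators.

s1 (pos 1,3,5,7,9,11,13,15,17,19,21,23,25,27,29,31): 1⊕1⊕1⊕1⊕0⊕1⊕0⊕0⊕1⊕1⊕1⊕1⊕1⊕1⊕1⊕0 = 0
s2 (pos 2,3,6,7,10,11,14,15,18,19,22,23,26,27,30,31): 1⊕1⊕0⊕1⊕0⊕1⊕0⊕0⊕1⊕1⊕1⊕1⊕1⊕1⊕1⊕0 = 1
s4 (pos 4,5,6,7,12,13,14,15,20,21,22,23,28,29,30,31): 0⊕1⊕0⊕1⊕0⊕0⊕0⊕0⊕0⊕1⊕1⊕1⊕1⊕1⊕1⊕0 = 0
s8 (pos 8,9,10,11,12,13,14,15,24,25,26,27,28,29,30,31): 0⊕0⊕0⊕1⊕0⊕0⊕0⊕0⊕1⊕1⊕1⊕1⊕1⊕1⊕1⊕0 = 0
s16 (pos 16,17,18,19,20,21,22,23,24,25,26,27,28,29,30,31): 1⊕1⊕1⊕1⊕0⊕1⊕1⊕1⊕1⊕1⊕1⊕1⊕1⊕1⊕1⊕0 = 0
Syndrome s16…s1 = 00010 → error at position 2.

00010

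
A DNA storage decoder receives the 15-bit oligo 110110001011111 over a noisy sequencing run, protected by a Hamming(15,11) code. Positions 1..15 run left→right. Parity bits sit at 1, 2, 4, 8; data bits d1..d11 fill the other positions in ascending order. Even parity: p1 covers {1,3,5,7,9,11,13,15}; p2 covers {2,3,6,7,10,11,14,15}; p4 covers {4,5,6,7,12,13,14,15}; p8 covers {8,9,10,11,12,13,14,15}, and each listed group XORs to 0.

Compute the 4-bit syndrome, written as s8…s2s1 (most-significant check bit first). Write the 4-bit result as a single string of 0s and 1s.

s1 (pos 1,3,5,7,9,11,13,15): 1⊕0⊕1⊕0⊕1⊕1⊕1⊕1 = 0
s2 (pos 2,3,6,7,10,11,14,15): 1⊕0⊕0⊕0⊕0⊕1⊕1⊕1 = 0
s4 (pos 4,5,6,7,12,13,14,15): 1⊕1⊕0⊕0⊕1⊕1⊕1⊕1 = 0
s8 (pos 8,9,10,11,12,13,14,15): 0⊕1⊕0⊕1⊕1⊕1⊕1⊕1 = 0
Syndrome s8…s1 = 0000 → no error.

0000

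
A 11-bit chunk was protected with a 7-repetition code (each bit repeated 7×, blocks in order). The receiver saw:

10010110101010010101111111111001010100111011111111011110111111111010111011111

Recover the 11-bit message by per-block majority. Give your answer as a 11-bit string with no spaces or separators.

Block 1 (1001011): 4 ones → 1
Block 2 (0101010): 3 ones → 0
Block 3 (0101011): 4 ones → 1
Block 4 (1111111): 7 ones → 1
Block 5 (1001010): 3 ones → 0
Block 6 (1001110): 4 ones → 1
Block 7 (1111111): 7 ones → 1
Block 8 (1011110): 5 ones → 1
Block 9 (1111111): 7 ones → 1
Block 10 (1101011): 5 ones → 1
Block 11 (1011111): 6 ones → 1

10110111111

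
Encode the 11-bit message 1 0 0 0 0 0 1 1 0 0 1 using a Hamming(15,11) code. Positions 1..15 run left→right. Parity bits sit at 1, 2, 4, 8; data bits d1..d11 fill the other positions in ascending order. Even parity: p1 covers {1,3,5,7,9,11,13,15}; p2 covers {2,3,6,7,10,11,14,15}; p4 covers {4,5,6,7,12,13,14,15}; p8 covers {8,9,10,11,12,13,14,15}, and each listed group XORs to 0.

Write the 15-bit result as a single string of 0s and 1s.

111000010011001

Place data at non-parity positions: p1 p2 1 p4 0 0 0 p8 0 0 1 1 0 0 1
p1 (pos 1,3,5,7,9,11,13,15): XOR of data positions = 1⊕0⊕0⊕0⊕1⊕0⊕1 = 1
p2 (pos 2,3,6,7,10,11,14,15): XOR of data positions = 1⊕0⊕0⊕0⊕1⊕0⊕1 = 1
p4 (pos 4,5,6,7,12,13,14,15): XOR of data positions = 0⊕0⊕0⊕1⊕0⊕0⊕1 = 0
p8 (pos 8,9,10,11,12,13,14,15): XOR of data positions = 0⊕0⊕1⊕1⊕0⊕0⊕1 = 1
Codeword: 111000010011001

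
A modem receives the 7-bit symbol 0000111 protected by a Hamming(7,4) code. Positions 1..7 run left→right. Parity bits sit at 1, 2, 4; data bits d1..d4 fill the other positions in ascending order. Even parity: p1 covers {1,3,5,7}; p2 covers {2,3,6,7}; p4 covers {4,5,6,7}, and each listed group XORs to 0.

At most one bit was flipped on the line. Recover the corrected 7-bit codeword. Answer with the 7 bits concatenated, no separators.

s1 (pos 1,3,5,7): 0⊕0⊕1⊕1 = 0
s2 (pos 2,3,6,7): 0⊕0⊕1⊕1 = 0
s4 (pos 4,5,6,7): 0⊕1⊕1⊕1 = 1
Syndrome s4…s1 = 100 → error at position 4.
Flip position 4: 0000111 → 0001111

0001111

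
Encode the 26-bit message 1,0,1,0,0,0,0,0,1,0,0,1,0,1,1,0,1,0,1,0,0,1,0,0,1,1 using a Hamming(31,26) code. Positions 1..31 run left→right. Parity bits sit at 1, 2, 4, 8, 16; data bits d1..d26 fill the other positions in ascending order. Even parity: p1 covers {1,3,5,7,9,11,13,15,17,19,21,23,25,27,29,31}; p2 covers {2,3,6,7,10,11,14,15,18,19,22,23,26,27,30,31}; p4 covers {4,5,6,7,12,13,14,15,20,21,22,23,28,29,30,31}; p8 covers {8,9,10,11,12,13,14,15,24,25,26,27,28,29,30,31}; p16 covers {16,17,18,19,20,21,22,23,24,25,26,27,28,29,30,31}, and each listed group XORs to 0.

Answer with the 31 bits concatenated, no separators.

0110010100001000101101010010011

Place data at non-parity positions: p1 p2 1 p4 0 1 0 p8 0 0 0 0 1 0 0 p16 1 0 1 1 0 1 0 1 0 0 1 0 0 1 1
p1 (pos 1,3,5,7,9,11,13,15,17,19,21,23,25,27,29,31): XOR of data positions = 1⊕0⊕0⊕0⊕0⊕1⊕0⊕1⊕1⊕0⊕0⊕0⊕1⊕0⊕1 = 0
p2 (pos 2,3,6,7,10,11,14,15,18,19,22,23,26,27,30,31): XOR of data positions = 1⊕1⊕0⊕0⊕0⊕0⊕0⊕0⊕1⊕1⊕0⊕0⊕1⊕1⊕1 = 1
p4 (pos 4,5,6,7,12,13,14,15,20,21,22,23,28,29,30,31): XOR of data positions = 0⊕1⊕0⊕0⊕1⊕0⊕0⊕1⊕0⊕1⊕0⊕0⊕0⊕1⊕1 = 0
p8 (pos 8,9,10,11,12,13,14,15,24,25,26,27,28,29,30,31): XOR of data positions = 0⊕0⊕0⊕0⊕1⊕0⊕0⊕1⊕0⊕0⊕1⊕0⊕0⊕1⊕1 = 1
p16 (pos 16,17,18,19,20,21,22,23,24,25,26,27,28,29,30,31): XOR of data positions = 1⊕0⊕1⊕1⊕0⊕1⊕0⊕1⊕0⊕0⊕1⊕0⊕0⊕1⊕1 = 0
Codeword: 0110010100001000101101010010011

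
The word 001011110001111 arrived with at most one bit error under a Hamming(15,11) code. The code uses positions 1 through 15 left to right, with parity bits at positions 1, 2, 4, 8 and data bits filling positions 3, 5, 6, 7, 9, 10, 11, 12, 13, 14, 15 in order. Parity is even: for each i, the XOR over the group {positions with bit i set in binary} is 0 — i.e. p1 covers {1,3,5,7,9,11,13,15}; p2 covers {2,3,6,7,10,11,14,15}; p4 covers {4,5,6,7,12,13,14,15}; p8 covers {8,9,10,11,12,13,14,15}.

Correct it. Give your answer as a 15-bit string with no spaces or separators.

s1 (pos 1,3,5,7,9,11,13,15): 0⊕1⊕1⊕1⊕0⊕0⊕1⊕1 = 1
s2 (pos 2,3,6,7,10,11,14,15): 0⊕1⊕1⊕1⊕0⊕0⊕1⊕1 = 1
s4 (pos 4,5,6,7,12,13,14,15): 0⊕1⊕1⊕1⊕1⊕1⊕1⊕1 = 1
s8 (pos 8,9,10,11,12,13,14,15): 1⊕0⊕0⊕0⊕1⊕1⊕1⊕1 = 1
Syndrome s8…s1 = 1111 → error at position 15.
Flip position 15: 001011110001111 → 001011110001110

001011110001110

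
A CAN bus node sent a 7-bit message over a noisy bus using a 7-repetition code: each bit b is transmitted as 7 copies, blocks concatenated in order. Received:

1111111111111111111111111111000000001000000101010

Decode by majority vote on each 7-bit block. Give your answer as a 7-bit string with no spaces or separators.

1111000

Block 1 (1111111): 7 ones → 1
Block 2 (1111111): 7 ones → 1
Block 3 (1111111): 7 ones → 1
Block 4 (1111111): 7 ones → 1
Block 5 (0000000): 0 ones → 0
Block 6 (0100000): 1 one → 0
Block 7 (0101010): 3 ones → 0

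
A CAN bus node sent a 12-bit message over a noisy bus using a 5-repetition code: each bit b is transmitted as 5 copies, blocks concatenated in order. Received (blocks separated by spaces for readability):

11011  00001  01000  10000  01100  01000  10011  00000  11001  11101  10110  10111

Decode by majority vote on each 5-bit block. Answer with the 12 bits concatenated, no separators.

100000101111

Block 1 (11011): 4 ones → 1
Block 2 (00001): 1 one → 0
Block 3 (01000): 1 one → 0
Block 4 (10000): 1 one → 0
Block 5 (01100): 2 ones → 0
Block 6 (01000): 1 one → 0
Block 7 (10011): 3 ones → 1
Block 8 (00000): 0 ones → 0
Block 9 (11001): 3 ones → 1
Block 10 (11101): 4 ones → 1
Block 11 (10110): 3 ones → 1
Block 12 (10111): 4 ones → 1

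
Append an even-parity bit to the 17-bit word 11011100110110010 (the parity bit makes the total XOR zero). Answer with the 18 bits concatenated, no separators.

XOR of the 17 data bits: 1⊕1⊕0⊕1⊕1⊕1⊕0⊕0⊕1⊕1⊕0⊕1⊕1⊕0⊕0⊕1⊕0 = 0
Parity bit = 0 (so all 18 bits XOR to 0).

110111001101100100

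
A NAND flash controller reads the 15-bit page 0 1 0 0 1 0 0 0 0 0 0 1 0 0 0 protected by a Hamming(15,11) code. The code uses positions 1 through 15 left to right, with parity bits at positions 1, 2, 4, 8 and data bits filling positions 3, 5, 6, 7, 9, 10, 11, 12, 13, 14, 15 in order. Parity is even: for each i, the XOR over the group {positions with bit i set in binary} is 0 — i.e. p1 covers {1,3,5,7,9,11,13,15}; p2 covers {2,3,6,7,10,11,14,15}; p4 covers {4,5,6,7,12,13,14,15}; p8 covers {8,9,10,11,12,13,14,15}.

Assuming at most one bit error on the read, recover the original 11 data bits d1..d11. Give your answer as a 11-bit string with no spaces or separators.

s1 (pos 1,3,5,7,9,11,13,15): 0⊕0⊕1⊕0⊕0⊕0⊕0⊕0 = 1
s2 (pos 2,3,6,7,10,11,14,15): 1⊕0⊕0⊕0⊕0⊕0⊕0⊕0 = 1
s4 (pos 4,5,6,7,12,13,14,15): 0⊕1⊕0⊕0⊕1⊕0⊕0⊕0 = 0
s8 (pos 8,9,10,11,12,13,14,15): 0⊕0⊕0⊕0⊕1⊕0⊕0⊕0 = 1
Syndrome s8…s1 = 1011 → error at position 11.
Flip position 11: 010010000001000 → 010010000011000
Read data bits from positions 3,5,6,7,9,10,11,12,13,14,15: 01000011000

01000011000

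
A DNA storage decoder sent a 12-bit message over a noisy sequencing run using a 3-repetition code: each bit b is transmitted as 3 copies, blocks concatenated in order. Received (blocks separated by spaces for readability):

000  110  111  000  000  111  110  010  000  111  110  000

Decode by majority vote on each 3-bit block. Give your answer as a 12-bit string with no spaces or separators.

011001100110

Block 1 (000): 0 ones → 0
Block 2 (110): 2 ones → 1
Block 3 (111): 3 ones → 1
Block 4 (000): 0 ones → 0
Block 5 (000): 0 ones → 0
Block 6 (111): 3 ones → 1
Block 7 (110): 2 ones → 1
Block 8 (010): 1 one → 0
Block 9 (000): 0 ones → 0
Block 10 (111): 3 ones → 1
Block 11 (110): 2 ones → 1
Block 12 (000): 0 ones → 0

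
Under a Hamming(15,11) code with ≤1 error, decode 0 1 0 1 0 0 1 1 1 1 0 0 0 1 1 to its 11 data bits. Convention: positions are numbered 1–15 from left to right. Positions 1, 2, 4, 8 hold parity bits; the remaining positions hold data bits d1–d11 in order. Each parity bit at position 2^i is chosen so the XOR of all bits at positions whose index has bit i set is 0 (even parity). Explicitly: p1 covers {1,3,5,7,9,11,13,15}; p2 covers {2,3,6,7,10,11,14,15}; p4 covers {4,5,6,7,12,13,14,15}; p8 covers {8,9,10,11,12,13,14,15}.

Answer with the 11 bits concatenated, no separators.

s1 (pos 1,3,5,7,9,11,13,15): 0⊕0⊕0⊕1⊕1⊕0⊕0⊕1 = 1
s2 (pos 2,3,6,7,10,11,14,15): 1⊕0⊕0⊕1⊕1⊕0⊕1⊕1 = 1
s4 (pos 4,5,6,7,12,13,14,15): 1⊕0⊕0⊕1⊕0⊕0⊕1⊕1 = 0
s8 (pos 8,9,10,11,12,13,14,15): 1⊕1⊕1⊕0⊕0⊕0⊕1⊕1 = 1
Syndrome s8…s1 = 1011 → error at position 11.
Flip position 11: 010100111100011 → 010100111110011
Read data bits from positions 3,5,6,7,9,10,11,12,13,14,15: 00011110011

00011110011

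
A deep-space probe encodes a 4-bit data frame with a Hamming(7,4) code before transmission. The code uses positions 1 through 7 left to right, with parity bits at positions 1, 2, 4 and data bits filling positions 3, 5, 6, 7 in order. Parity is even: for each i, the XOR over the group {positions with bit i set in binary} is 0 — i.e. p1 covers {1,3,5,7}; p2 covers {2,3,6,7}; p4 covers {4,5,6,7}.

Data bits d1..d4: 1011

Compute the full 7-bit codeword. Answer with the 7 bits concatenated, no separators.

0110011

Place data at non-parity positions: p1 p2 1 p4 0 1 1
p1 (pos 1,3,5,7): XOR of data positions = 1⊕0⊕1 = 0
p2 (pos 2,3,6,7): XOR of data positions = 1⊕1⊕1 = 1
p4 (pos 4,5,6,7): XOR of data positions = 0⊕1⊕1 = 0
Codeword: 0110011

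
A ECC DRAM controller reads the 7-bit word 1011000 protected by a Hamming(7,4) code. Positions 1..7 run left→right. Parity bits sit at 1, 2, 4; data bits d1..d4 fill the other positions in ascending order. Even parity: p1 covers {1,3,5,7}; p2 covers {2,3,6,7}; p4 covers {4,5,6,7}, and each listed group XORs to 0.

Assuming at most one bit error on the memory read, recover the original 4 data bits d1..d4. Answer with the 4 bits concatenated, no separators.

s1 (pos 1,3,5,7): 1⊕1⊕0⊕0 = 0
s2 (pos 2,3,6,7): 0⊕1⊕0⊕0 = 1
s4 (pos 4,5,6,7): 1⊕0⊕0⊕0 = 1
Syndrome s4…s1 = 110 → error at position 6.
Flip position 6: 1011000 → 1011010
Read data bits from positions 3,5,6,7: 1010

1010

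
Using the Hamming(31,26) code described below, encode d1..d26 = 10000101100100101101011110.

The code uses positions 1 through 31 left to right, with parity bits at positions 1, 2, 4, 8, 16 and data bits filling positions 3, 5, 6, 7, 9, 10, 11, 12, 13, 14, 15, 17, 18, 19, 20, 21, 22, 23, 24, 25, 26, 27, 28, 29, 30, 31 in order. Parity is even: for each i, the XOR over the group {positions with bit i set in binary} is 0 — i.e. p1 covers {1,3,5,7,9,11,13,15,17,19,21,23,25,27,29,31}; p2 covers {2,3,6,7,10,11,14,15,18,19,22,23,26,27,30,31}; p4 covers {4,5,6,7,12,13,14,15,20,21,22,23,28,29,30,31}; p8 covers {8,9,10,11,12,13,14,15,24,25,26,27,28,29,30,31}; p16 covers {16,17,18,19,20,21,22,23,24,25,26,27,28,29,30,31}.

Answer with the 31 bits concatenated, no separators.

Place data at non-parity positions: p1 p2 1 p4 0 0 0 p8 0 1 0 1 1 0 0 p16 1 0 0 1 0 1 1 0 1 0 1 1 1 1 0
p1 (pos 1,3,5,7,9,11,13,15,17,19,21,23,25,27,29,31): XOR of data positions = 1⊕0⊕0⊕0⊕0⊕1⊕0⊕1⊕0⊕0⊕1⊕1⊕1⊕1⊕0 = 1
p2 (pos 2,3,6,7,10,11,14,15,18,19,22,23,26,27,30,31): XOR of data positions = 1⊕0⊕0⊕1⊕0⊕0⊕0⊕0⊕0⊕1⊕1⊕0⊕1⊕1⊕0 = 0
p4 (pos 4,5,6,7,12,13,14,15,20,21,22,23,28,29,30,31): XOR of data positions = 0⊕0⊕0⊕1⊕1⊕0⊕0⊕1⊕0⊕1⊕1⊕1⊕1⊕1⊕0 = 0
p8 (pos 8,9,10,11,12,13,14,15,24,25,26,27,28,29,30,31): XOR of data positions = 0⊕1⊕0⊕1⊕1⊕0⊕0⊕0⊕1⊕0⊕1⊕1⊕1⊕1⊕0 = 0
p16 (pos 16,17,18,19,20,21,22,23,24,25,26,27,28,29,30,31): XOR of data positions = 1⊕0⊕0⊕1⊕0⊕1⊕1⊕0⊕1⊕0⊕1⊕1⊕1⊕1⊕0 = 1
Codeword: 1010000001011001100101101011110

1010000001011001100101101011110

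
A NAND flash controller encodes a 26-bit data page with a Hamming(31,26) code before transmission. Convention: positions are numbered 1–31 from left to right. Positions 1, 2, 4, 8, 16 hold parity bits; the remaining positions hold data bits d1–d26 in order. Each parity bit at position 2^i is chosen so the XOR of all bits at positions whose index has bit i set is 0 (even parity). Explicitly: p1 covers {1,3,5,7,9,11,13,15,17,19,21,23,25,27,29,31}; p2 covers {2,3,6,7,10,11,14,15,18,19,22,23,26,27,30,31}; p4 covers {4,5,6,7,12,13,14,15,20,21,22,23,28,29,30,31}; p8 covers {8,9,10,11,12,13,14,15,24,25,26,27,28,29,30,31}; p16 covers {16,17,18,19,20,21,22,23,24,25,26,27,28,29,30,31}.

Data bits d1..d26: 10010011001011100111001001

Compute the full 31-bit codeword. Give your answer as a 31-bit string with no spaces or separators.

Place data at non-parity positions: p1 p2 1 p4 0 0 1 p8 0 0 1 1 0 0 1 p16 0 1 1 1 0 0 1 1 1 0 0 1 0 0 1
p1 (pos 1,3,5,7,9,11,13,15,17,19,21,23,25,27,29,31): XOR of data positions = 1⊕0⊕1⊕0⊕1⊕0⊕1⊕0⊕1⊕0⊕1⊕1⊕0⊕0⊕1 = 0
p2 (pos 2,3,6,7,10,11,14,15,18,19,22,23,26,27,30,31): XOR of data positions = 1⊕0⊕1⊕0⊕1⊕0⊕1⊕1⊕1⊕0⊕1⊕0⊕0⊕0⊕1 = 0
p4 (pos 4,5,6,7,12,13,14,15,20,21,22,23,28,29,30,31): XOR of data positions = 0⊕0⊕1⊕1⊕0⊕0⊕1⊕1⊕0⊕0⊕1⊕1⊕0⊕0⊕1 = 1
p8 (pos 8,9,10,11,12,13,14,15,24,25,26,27,28,29,30,31): XOR of data positions = 0⊕0⊕1⊕1⊕0⊕0⊕1⊕1⊕1⊕0⊕0⊕1⊕0⊕0⊕1 = 1
p16 (pos 16,17,18,19,20,21,22,23,24,25,26,27,28,29,30,31): XOR of data positions = 0⊕1⊕1⊕1⊕0⊕0⊕1⊕1⊕1⊕0⊕0⊕1⊕0⊕0⊕1 = 0
Codeword: 0011001100110010011100111001001

0011001100110010011100111001001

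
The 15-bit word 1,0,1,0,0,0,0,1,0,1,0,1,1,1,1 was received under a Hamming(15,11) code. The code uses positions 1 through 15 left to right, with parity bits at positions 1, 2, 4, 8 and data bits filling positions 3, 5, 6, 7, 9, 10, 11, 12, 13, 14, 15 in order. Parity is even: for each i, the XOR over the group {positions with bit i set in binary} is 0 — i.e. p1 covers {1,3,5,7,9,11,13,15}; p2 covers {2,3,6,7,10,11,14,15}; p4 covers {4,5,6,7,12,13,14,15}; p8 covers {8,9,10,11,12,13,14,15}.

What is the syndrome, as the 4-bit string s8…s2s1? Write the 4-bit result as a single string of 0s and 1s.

0000

s1 (pos 1,3,5,7,9,11,13,15): 1⊕1⊕0⊕0⊕0⊕0⊕1⊕1 = 0
s2 (pos 2,3,6,7,10,11,14,15): 0⊕1⊕0⊕0⊕1⊕0⊕1⊕1 = 0
s4 (pos 4,5,6,7,12,13,14,15): 0⊕0⊕0⊕0⊕1⊕1⊕1⊕1 = 0
s8 (pos 8,9,10,11,12,13,14,15): 1⊕0⊕1⊕0⊕1⊕1⊕1⊕1 = 0
Syndrome s8…s1 = 0000 → no error.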